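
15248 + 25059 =40307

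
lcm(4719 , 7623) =99099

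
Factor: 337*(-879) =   -  296223 = - 3^1*293^1*337^1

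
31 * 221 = 6851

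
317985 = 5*63597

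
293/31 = 9 + 14/31 = 9.45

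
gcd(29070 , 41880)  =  30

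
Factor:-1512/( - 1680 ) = 9/10 = 2^(- 1 )*3^2*5^(-1 ) 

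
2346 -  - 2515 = 4861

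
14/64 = 7/32 = 0.22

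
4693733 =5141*913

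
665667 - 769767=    - 104100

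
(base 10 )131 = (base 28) 4J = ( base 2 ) 10000011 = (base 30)4B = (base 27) 4n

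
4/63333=4/63333 = 0.00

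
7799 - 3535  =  4264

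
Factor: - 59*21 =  -3^1*7^1 *59^1 = -1239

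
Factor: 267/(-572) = - 2^( - 2)*3^1*11^( - 1)*13^( - 1 )*89^1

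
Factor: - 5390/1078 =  - 5= - 5^1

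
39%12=3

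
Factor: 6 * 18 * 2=2^3 * 3^3 = 216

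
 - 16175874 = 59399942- 75575816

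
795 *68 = 54060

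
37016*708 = 26207328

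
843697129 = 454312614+389384515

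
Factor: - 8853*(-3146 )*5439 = 2^1 *3^2*7^2*11^2*13^2*37^1*227^1=151484515182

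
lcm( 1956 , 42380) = 127140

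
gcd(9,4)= 1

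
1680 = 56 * 30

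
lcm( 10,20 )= 20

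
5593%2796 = 1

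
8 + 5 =13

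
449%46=35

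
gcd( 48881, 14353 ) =1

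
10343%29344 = 10343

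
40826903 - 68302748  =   - 27475845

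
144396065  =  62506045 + 81890020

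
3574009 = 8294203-4720194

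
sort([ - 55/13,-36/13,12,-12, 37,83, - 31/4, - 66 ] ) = [ - 66,-12, - 31/4, - 55/13, - 36/13,12,37,83]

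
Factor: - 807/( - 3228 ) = 1/4 = 2^( - 2)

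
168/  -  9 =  - 19 + 1/3= - 18.67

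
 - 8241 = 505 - 8746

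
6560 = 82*80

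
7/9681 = 1/1383 = 0.00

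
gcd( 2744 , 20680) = 8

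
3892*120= 467040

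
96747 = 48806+47941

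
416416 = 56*7436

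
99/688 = 99/688 = 0.14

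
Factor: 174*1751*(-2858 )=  - 2^2*3^1*17^1*29^1*103^1*1429^1 = -870758292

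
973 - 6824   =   - 5851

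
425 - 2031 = -1606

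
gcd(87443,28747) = 1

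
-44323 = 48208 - 92531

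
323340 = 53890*6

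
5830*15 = 87450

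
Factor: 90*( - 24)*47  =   -101520= -2^4*3^3*5^1 * 47^1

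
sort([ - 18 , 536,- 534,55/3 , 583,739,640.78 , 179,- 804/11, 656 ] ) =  [ - 534, - 804/11, -18,55/3,179,536,583,  640.78 , 656, 739 ] 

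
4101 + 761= 4862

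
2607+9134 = 11741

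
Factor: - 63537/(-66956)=2^( - 2 )*3^1 * 19^(-1 )*881^(-1)*21179^1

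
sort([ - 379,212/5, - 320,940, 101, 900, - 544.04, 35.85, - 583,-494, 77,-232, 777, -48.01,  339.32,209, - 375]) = [ - 583, - 544.04, - 494,-379,  -  375,-320, - 232 ,- 48.01, 35.85, 212/5 , 77, 101, 209,339.32,777,  900, 940]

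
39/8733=13/2911 = 0.00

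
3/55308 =1/18436 = 0.00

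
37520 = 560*67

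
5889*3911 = 23031879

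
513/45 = 57/5 = 11.40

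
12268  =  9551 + 2717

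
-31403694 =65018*(  -  483 )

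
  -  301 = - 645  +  344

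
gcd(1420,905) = 5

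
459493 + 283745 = 743238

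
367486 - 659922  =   - 292436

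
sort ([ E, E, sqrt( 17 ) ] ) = [E,  E , sqrt( 17 ) ] 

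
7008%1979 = 1071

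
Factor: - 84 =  - 2^2*3^1*7^1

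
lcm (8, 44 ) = 88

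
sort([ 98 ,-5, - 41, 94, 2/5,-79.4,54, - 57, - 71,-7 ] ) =[ - 79.4,-71, - 57,-41, - 7, - 5, 2/5,  54,  94,98 ] 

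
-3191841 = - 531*6011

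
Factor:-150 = -2^1*3^1*5^2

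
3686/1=3686=3686.00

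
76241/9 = 8471 + 2/9 = 8471.22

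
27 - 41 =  - 14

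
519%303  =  216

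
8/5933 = 8/5933 = 0.00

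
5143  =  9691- 4548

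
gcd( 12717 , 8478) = 4239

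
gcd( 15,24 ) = 3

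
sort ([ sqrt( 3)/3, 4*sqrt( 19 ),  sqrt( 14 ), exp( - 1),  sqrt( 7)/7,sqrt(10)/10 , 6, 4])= [sqrt(10)/10, exp(-1),sqrt ( 7 ) /7, sqrt( 3)/3,sqrt( 14), 4, 6, 4*sqrt(19)]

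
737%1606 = 737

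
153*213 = 32589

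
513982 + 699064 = 1213046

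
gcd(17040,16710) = 30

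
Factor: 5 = 5^1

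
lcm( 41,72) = 2952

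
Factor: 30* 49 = 1470 =2^1*3^1  *5^1 * 7^2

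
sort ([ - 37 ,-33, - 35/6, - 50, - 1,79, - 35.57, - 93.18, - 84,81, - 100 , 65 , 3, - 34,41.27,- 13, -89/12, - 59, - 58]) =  [-100 ,-93.18 , - 84, - 59, - 58, - 50 , - 37, - 35.57, - 34, - 33 , - 13, -89/12,  -  35/6,  -  1 , 3, 41.27 , 65 , 79 , 81 ] 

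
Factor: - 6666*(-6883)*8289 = 380316544542= 2^1 *3^4 * 11^1*101^1*307^1*6883^1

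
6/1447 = 6/1447 = 0.00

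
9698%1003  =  671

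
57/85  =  57/85 = 0.67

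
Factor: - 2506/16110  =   - 3^(  -  2 ) * 5^(-1) * 7^1=- 7/45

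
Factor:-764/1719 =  - 2^2*3^( -2) = -4/9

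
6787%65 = 27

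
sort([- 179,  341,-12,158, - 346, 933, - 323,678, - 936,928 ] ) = [-936, - 346 , - 323, - 179, - 12,158,  341 , 678,928 , 933]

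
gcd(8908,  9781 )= 1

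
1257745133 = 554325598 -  - 703419535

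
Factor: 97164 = 2^2 * 3^2* 2699^1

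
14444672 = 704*20518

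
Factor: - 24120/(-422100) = 2/35=2^1*5^( - 1) * 7^( - 1 )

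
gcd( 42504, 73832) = 88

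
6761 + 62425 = 69186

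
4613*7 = 32291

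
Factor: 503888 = 2^4*7^1*11^1 * 409^1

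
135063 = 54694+80369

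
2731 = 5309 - 2578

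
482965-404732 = 78233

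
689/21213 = 689/21213 = 0.03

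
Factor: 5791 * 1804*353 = 2^2*11^1*41^1*353^1*5791^1= 3687778292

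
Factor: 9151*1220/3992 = 2^(-1 )*  5^1*61^1*499^( - 1)*9151^1 = 2791055/998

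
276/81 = 3 + 11/27= 3.41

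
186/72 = 2 + 7/12 = 2.58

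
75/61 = 75/61=1.23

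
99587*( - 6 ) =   -  597522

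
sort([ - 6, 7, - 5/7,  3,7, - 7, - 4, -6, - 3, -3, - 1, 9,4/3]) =[ - 7, - 6, - 6, - 4 , - 3 , - 3 , - 1, - 5/7, 4/3,3 , 7, 7 , 9]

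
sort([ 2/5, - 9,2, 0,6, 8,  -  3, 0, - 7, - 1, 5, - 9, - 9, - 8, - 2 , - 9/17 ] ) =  [ - 9, - 9,-9, - 8, - 7, - 3, - 2, - 1,  -  9/17, 0, 0,2/5,  2, 5, 6,  8]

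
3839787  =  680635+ 3159152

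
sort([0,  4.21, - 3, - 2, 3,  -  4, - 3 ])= [ - 4, - 3,- 3, - 2,0 , 3 , 4.21 ] 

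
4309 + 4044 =8353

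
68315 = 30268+38047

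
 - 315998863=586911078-902909941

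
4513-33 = 4480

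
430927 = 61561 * 7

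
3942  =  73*54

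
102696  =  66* 1556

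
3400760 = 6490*524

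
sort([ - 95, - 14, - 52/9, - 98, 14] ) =[ - 98,  -  95, - 14, - 52/9, 14 ] 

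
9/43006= 9/43006 = 0.00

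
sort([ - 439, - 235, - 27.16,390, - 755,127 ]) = [ - 755, - 439,-235, - 27.16, 127,390]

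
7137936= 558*12792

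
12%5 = 2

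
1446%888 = 558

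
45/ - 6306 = -15/2102 = -  0.01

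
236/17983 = 236/17983=0.01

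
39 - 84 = - 45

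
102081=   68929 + 33152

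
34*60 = 2040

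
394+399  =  793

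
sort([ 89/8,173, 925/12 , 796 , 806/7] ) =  [ 89/8,925/12 , 806/7,  173,796] 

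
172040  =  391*440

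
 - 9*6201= - 55809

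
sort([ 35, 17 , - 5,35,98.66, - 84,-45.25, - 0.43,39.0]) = [ - 84, - 45.25,- 5,-0.43 , 17,35,35, 39.0,98.66] 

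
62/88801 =62/88801 =0.00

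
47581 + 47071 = 94652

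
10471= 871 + 9600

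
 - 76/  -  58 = 1  +  9/29 = 1.31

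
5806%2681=444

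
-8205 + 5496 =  - 2709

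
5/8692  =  5/8692 = 0.00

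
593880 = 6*98980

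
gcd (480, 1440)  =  480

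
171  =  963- 792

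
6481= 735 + 5746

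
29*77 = 2233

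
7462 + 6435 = 13897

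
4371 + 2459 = 6830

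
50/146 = 25/73 = 0.34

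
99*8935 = 884565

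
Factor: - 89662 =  - 2^1 *127^1 * 353^1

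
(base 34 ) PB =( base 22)1H3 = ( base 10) 861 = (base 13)513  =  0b1101011101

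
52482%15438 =6168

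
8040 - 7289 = 751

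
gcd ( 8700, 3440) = 20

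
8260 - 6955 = 1305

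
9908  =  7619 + 2289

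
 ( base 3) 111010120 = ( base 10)9573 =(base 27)d3f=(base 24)gel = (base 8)22545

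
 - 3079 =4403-7482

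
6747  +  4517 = 11264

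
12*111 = 1332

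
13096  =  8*1637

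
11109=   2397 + 8712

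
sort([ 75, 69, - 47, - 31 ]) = [ - 47, -31,69, 75 ]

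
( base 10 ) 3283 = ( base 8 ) 6323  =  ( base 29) 3Q6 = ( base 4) 303103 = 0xCD3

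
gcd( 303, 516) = 3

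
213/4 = 53+1/4 = 53.25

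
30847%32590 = 30847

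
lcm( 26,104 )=104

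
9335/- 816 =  - 12 + 457/816 = - 11.44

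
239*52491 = 12545349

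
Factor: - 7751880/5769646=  - 3875940/2884823 = -  2^2* 3^2 * 5^1*61^1*353^1*2884823^( - 1 ) 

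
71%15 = 11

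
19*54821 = 1041599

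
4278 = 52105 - 47827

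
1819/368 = 1819/368 = 4.94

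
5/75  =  1/15 = 0.07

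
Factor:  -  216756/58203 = -2^2 * 3^3*29^( -1) = - 108/29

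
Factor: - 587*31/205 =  - 5^(-1 )*31^1 * 41^( - 1) * 587^1 = - 18197/205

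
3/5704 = 3/5704 = 0.00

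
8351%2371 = 1238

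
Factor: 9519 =3^1*19^1*167^1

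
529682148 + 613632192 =1143314340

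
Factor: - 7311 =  - 3^1* 2437^1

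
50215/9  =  50215/9 = 5579.44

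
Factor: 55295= 5^1*11059^1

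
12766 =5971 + 6795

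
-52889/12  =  -4408 + 7/12=   - 4407.42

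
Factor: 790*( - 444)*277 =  - 97160520 = - 2^3* 3^1*5^1 * 37^1*79^1*277^1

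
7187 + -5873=1314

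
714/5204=357/2602 = 0.14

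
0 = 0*10249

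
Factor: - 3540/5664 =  - 2^ ( - 3 )*5^1 = - 5/8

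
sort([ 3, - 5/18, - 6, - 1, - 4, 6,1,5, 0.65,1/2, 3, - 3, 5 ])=[ - 6,-4 ,-3, - 1, -5/18,1/2,0.65, 1,3, 3, 5, 5, 6]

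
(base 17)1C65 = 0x2128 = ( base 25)ded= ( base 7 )33514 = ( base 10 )8488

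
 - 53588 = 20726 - 74314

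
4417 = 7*631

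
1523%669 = 185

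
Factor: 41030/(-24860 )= - 2^( - 1 ) * 113^( - 1) * 373^1  =  -  373/226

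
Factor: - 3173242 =-2^1*1586621^1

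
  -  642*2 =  - 1284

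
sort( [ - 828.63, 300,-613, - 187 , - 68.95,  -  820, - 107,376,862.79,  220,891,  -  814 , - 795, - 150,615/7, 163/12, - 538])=[ - 828.63 ,- 820 , - 814, -795,-613,- 538, - 187 ,  -  150, - 107, - 68.95 , 163/12,615/7,  220,300, 376 , 862.79,891]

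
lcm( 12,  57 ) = 228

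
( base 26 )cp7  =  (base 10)8769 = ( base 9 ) 13023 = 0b10001001000001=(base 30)9M9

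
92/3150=46/1575 = 0.03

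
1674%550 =24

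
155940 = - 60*( - 2599) 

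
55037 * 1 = 55037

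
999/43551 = 37/1613= 0.02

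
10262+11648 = 21910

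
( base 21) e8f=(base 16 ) 18d5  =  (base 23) C09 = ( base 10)6357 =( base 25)a47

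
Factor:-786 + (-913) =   -  1699 = - 1699^1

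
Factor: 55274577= 3^1 * 97^1*189947^1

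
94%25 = 19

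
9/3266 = 9/3266=0.00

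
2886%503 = 371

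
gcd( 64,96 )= 32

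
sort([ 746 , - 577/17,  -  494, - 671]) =[ - 671, - 494, - 577/17, 746]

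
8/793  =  8/793 = 0.01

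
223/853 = 223/853 = 0.26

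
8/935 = 8/935 =0.01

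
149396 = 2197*68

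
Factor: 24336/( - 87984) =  - 13^1 * 47^( - 1)  =  -  13/47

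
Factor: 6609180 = 2^2*3^1*5^1*59^1*1867^1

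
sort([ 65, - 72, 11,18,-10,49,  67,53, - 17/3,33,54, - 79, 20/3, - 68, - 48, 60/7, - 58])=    [ - 79, - 72  , - 68, - 58, - 48 , - 10 , - 17/3,20/3,60/7,11,18,33,49,53, 54,65,67 ] 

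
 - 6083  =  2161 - 8244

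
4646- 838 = 3808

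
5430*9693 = 52632990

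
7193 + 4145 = 11338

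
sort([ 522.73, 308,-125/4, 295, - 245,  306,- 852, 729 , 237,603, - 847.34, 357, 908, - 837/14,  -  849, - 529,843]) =[-852, - 849, - 847.34,-529, - 245, - 837/14,-125/4, 237, 295,  306,308,357,  522.73, 603, 729,843, 908 ] 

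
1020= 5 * 204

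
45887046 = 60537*758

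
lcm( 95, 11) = 1045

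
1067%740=327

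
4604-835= 3769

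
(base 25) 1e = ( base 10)39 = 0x27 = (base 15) 29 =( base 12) 33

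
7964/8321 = 7964/8321 = 0.96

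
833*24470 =20383510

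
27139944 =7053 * 3848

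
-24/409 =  - 1+385/409=   -  0.06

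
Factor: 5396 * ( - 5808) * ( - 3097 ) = 97059880896 = 2^6*3^1*11^2* 19^2*71^1 * 163^1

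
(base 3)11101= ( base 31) 3P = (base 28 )46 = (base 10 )118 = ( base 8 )166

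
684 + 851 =1535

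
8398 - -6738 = 15136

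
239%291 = 239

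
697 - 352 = 345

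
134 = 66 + 68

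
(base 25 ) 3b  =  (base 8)126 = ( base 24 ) 3e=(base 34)2I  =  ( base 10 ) 86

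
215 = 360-145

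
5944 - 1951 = 3993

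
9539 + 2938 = 12477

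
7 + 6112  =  6119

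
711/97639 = 711/97639  =  0.01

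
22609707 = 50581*447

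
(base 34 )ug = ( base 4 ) 100030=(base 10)1036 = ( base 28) 190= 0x40c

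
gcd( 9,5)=1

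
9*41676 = 375084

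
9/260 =9/260  =  0.03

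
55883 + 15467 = 71350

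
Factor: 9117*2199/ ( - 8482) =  - 2^( - 1)*3^3*733^1 * 1013^1*4241^ ( - 1 ) =- 20048283/8482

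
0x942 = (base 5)33440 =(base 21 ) 57i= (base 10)2370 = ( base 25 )3jk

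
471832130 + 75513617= 547345747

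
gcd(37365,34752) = 3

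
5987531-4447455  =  1540076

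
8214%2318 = 1260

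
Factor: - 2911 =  - 41^1 * 71^1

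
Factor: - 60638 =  - 2^1*30319^1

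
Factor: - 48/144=-3^(-1) = -1/3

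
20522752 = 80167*256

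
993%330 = 3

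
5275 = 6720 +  -1445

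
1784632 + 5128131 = 6912763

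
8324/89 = 93 + 47/89 = 93.53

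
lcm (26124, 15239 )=182868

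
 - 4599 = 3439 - 8038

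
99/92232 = 11/10248=0.00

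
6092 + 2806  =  8898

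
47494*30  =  1424820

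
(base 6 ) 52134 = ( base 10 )6970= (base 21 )FGJ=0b1101100111010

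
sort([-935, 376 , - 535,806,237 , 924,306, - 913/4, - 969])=[ - 969, - 935 , - 535,-913/4,  237,  306,376, 806,924] 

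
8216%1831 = 892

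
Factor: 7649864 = 2^3*  17^1*56249^1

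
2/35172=1/17586 = 0.00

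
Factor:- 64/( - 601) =2^6*601^(- 1 ) 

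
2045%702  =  641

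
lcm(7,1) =7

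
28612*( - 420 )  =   - 12017040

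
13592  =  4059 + 9533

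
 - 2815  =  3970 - 6785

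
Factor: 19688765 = 5^1*3937753^1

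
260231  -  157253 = 102978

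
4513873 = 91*49603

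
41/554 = 41/554 = 0.07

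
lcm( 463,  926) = 926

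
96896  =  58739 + 38157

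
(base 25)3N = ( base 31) 35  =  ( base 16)62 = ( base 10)98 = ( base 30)38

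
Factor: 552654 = 2^1*3^2 * 30703^1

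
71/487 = 71/487  =  0.15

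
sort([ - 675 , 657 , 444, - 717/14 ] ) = [-675 , - 717/14  ,  444, 657 ]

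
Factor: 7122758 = 2^1 * 19^1 * 187441^1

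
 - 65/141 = - 1 + 76/141 = - 0.46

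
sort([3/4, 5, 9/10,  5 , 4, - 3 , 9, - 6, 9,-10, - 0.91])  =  [ -10,-6,-3,-0.91,3/4,  9/10,4,5, 5, 9, 9] 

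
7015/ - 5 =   -  1403 + 0/1 = - 1403.00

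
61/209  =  61/209 =0.29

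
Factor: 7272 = 2^3* 3^2 * 101^1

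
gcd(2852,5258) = 2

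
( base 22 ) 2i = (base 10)62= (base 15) 42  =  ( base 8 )76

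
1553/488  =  3+89/488  =  3.18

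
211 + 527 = 738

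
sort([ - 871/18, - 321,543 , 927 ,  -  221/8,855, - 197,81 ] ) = [-321, - 197, - 871/18, - 221/8, 81,543,  855, 927 ] 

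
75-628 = -553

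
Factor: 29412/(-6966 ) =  - 38/9=-2^1*3^( -2 ) *19^1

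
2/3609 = 2/3609 = 0.00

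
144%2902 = 144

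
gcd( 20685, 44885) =5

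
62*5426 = 336412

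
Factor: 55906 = 2^1*27953^1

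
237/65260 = 237/65260 =0.00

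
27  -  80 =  - 53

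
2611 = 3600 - 989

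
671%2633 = 671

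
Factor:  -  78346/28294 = - 7^( - 1 )*47^(  -  1) * 911^1 = -911/329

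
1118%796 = 322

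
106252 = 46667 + 59585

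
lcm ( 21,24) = 168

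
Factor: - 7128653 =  - 7^1*239^1*4261^1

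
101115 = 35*2889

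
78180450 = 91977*850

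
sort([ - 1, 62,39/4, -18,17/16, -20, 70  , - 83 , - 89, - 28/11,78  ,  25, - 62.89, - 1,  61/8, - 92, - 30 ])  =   [ -92, - 89, - 83 , - 62.89,-30, - 20, - 18, - 28/11, - 1,-1, 17/16,61/8,39/4, 25,62,70, 78]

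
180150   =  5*36030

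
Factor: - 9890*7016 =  - 69388240 = - 2^4*5^1*23^1 * 43^1*877^1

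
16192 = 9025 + 7167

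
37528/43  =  37528/43 = 872.74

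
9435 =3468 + 5967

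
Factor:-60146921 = - 379^1*158699^1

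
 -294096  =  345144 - 639240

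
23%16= 7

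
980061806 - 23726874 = 956334932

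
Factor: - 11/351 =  - 3^( - 3 ) * 11^1*13^( - 1)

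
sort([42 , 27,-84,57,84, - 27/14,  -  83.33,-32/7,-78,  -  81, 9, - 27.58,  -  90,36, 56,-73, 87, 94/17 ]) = [-90, - 84,-83.33, - 81,  -  78, - 73,-27.58, - 32/7,-27/14, 94/17,9, 27,36,42 , 56,57, 84, 87]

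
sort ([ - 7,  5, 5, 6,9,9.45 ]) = [  -  7,5,5,6, 9,9.45 ]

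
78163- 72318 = 5845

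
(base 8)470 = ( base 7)624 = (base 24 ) D0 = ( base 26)C0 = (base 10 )312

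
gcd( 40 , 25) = 5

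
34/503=34/503 =0.07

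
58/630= 29/315 = 0.09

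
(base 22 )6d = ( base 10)145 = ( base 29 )50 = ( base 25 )5k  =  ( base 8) 221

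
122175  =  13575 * 9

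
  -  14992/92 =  - 3748/23 = -162.96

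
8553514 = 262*32647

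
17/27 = 17/27 = 0.63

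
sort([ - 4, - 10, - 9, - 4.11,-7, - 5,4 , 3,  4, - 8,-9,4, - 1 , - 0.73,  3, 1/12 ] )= [ - 10, - 9, -9, - 8 ,-7, - 5, - 4.11 ,-4, - 1,- 0.73, 1/12,3, 3,4,  4,4 ]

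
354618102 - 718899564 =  - 364281462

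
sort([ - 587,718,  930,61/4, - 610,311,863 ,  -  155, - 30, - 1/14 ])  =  [- 610, - 587, - 155,-30, - 1/14, 61/4,311,718,863,930] 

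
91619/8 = 91619/8 = 11452.38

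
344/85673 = 344/85673= 0.00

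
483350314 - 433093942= 50256372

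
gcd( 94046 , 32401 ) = 1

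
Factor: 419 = 419^1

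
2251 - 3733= - 1482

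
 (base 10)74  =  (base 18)42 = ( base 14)54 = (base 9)82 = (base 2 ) 1001010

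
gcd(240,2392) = 8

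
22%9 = 4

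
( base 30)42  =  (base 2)1111010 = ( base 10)122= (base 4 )1322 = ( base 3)11112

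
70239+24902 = 95141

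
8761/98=89 + 39/98  =  89.40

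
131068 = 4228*31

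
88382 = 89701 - 1319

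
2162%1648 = 514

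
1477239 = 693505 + 783734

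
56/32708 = 14/8177   =  0.00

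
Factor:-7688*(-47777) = 2^3 * 31^2*47777^1 = 367309576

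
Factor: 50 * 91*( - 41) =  - 186550 = - 2^1*5^2*7^1*13^1*41^1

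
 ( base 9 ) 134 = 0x70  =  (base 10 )112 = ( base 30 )3M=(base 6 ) 304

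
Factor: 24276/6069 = 2^2  =  4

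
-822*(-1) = 822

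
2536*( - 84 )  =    -  213024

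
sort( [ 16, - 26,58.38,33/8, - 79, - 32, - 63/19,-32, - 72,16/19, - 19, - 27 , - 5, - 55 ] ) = [  -  79, - 72, - 55, - 32, - 32  , - 27 , - 26, - 19 , - 5 , - 63/19,  16/19, 33/8 , 16 , 58.38 ] 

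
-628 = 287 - 915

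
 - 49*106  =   - 5194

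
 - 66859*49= - 3276091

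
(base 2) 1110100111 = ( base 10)935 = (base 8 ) 1647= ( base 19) 2B4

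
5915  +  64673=70588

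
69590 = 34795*2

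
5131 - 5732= - 601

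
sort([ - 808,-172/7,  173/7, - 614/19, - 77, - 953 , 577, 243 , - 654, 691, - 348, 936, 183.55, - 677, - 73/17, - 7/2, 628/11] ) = [ - 953,  -  808, - 677, - 654, - 348, - 77, - 614/19, - 172/7, - 73/17, - 7/2, 173/7, 628/11,183.55, 243, 577, 691, 936]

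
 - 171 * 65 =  -11115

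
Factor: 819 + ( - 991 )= - 172=- 2^2*43^1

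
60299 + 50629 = 110928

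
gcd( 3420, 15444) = 36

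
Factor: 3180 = 2^2*3^1*5^1*53^1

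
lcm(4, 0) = 0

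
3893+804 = 4697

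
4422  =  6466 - 2044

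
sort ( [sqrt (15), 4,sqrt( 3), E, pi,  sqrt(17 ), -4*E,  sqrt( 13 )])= [ - 4*E, sqrt (3 ),  E,  pi, sqrt( 13) , sqrt( 15),4, sqrt( 17)]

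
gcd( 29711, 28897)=407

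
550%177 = 19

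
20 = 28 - 8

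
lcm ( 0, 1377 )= 0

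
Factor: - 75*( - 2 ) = 150= 2^1*3^1 *5^2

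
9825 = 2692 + 7133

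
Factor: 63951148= 2^2*29^1*43^1*12821^1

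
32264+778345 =810609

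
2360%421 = 255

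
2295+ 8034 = 10329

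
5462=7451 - 1989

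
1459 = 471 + 988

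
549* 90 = 49410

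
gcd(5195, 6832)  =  1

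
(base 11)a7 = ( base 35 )3C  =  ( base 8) 165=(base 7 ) 225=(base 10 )117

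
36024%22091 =13933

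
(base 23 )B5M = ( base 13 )2932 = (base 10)5956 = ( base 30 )6ig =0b1011101000100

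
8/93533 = 8/93533 = 0.00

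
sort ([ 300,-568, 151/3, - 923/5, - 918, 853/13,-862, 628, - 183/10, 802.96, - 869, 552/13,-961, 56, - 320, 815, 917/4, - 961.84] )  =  [-961.84, - 961, - 918, - 869,-862,  -  568  , - 320,- 923/5, - 183/10,552/13, 151/3,56, 853/13, 917/4, 300, 628, 802.96,815 ]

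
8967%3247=2473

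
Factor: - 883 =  - 883^1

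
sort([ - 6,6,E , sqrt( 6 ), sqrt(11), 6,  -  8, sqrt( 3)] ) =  [-8, - 6,sqrt( 3),sqrt( 6 ),E,  sqrt( 11),6,6]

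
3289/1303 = 2 + 683/1303 =2.52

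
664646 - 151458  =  513188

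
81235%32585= 16065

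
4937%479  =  147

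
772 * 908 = 700976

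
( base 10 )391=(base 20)JB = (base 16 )187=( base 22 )hh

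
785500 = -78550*(-10 )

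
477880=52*9190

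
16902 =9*1878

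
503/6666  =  503/6666  =  0.08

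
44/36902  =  22/18451 = 0.00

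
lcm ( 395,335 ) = 26465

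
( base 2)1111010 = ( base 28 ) 4A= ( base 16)7A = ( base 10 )122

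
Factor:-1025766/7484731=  - 2^1*3^2 * 7^2*1163^1 * 7484731^( - 1)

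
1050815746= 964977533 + 85838213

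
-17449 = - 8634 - 8815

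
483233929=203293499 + 279940430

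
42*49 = 2058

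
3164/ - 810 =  -1582/405 = -  3.91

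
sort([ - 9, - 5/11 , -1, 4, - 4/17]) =[ - 9, - 1, - 5/11 , - 4/17,  4] 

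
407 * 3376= 1374032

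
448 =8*56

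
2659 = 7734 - 5075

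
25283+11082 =36365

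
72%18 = 0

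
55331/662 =83 + 385/662  =  83.58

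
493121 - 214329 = 278792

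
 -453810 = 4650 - 458460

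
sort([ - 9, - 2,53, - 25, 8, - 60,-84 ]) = [-84,  -  60,  -  25 , - 9,  -  2,8,53 ] 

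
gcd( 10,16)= 2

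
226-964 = -738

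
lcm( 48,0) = 0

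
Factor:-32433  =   - 3^1 * 19^1 * 569^1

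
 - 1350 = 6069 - 7419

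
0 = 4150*0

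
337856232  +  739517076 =1077373308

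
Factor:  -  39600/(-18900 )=2^2*3^( - 1)*7^( - 1)*11^1 = 44/21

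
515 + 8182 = 8697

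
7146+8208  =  15354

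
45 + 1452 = 1497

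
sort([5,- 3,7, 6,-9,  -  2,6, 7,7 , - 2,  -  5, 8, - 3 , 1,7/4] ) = [ - 9,-5, - 3,  -  3, - 2, - 2,1,7/4,5, 6,6,7,7, 7,8] 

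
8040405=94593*85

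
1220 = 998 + 222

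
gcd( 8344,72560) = 8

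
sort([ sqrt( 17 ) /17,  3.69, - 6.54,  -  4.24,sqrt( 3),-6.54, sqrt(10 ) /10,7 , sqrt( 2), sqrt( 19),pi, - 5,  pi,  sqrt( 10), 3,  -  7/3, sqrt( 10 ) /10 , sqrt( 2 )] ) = [-6.54 , - 6.54, -5 ,  -  4.24, - 7/3, sqrt( 17)/17,sqrt (10)/10, sqrt( 10)/10, sqrt( 2), sqrt(2),sqrt (3 ), 3,pi, pi,  sqrt (10 ), 3.69,  sqrt (19 ),7 ]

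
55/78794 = 55/78794 = 0.00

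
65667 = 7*9381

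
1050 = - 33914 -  - 34964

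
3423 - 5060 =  - 1637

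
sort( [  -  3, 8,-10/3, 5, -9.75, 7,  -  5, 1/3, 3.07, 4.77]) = [-9.75, - 5, - 10/3, - 3, 1/3,  3.07,4.77,5, 7, 8]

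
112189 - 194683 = -82494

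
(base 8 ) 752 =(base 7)1300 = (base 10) 490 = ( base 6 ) 2134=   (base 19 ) 16F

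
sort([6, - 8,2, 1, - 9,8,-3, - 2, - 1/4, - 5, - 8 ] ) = [ - 9 , - 8, - 8, - 5, - 3, - 2 , - 1/4,1,2,6, 8]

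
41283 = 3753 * 11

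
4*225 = 900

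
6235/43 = 145 = 145.00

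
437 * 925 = 404225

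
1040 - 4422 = -3382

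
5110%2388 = 334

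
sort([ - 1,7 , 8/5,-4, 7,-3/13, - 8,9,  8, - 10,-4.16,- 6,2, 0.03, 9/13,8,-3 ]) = [-10 ,- 8,- 6, - 4.16, - 4,- 3,  -  1,-3/13 , 0.03, 9/13, 8/5 , 2, 7, 7, 8, 8, 9] 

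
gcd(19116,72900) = 324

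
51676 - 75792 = - 24116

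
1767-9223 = -7456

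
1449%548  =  353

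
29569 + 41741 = 71310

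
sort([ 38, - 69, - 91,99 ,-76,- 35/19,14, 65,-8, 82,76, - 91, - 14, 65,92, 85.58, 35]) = [ - 91, - 91, - 76,-69, - 14, -8, -35/19, 14,35,38,65,65,76,82,85.58, 92,99]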